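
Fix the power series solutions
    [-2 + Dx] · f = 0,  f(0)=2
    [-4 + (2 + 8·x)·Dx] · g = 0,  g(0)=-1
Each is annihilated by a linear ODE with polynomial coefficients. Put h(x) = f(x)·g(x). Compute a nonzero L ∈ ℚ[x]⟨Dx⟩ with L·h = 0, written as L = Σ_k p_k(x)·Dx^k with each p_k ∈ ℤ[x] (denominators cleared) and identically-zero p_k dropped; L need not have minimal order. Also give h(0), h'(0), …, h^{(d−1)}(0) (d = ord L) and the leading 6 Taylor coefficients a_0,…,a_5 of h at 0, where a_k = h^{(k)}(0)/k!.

L = (-4 - 8·x) + (1 + 4·x)·Dx  (order 1).
h: a_k = -2, -8, -8, -32/3, 16/3, -448/15, …
ICs: h(0) = -2.

f: a_k = 2, 4, 4, 8/3, 4/3, 8/15, …
g: a_k = -1, -2, 2, -4, 10, -28, …
L₀ := L_f ⊗_s L_g (sym. prod.), ord ≤ 1.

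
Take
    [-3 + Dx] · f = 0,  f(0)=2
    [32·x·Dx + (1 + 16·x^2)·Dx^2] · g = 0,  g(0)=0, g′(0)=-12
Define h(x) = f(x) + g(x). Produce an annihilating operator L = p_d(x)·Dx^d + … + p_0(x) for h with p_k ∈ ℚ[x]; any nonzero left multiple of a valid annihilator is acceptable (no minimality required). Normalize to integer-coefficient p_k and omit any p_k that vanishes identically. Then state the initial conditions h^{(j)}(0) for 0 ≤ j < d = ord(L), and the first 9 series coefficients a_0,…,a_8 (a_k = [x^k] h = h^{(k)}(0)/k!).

f: a_k = 2, 6, 9, 9, 27/4, 81/20, 81/40, 243/280, 729/2240, …
g: a_k = 0, -12, 0, 64, 0, -3072/5, 0, 49152/7, 0, …
Weyl lclm of L_f,L_g ⇒ L₀ (ord ≤ 3).
L = (96 - 288·x - 4608·x^2 - 4608·x^3)·Dx + (-41 + 1248·x^2 - 2304·x^4)·Dx^2 + (3 + 32·x + 96·x^2 + 512·x^3 + 768·x^4)·Dx^3  (order 3).
h: a_k = 2, -6, 9, 73, 27/4, -12207/20, 81/40, 1966323/280, 729/2240, …
ICs: h(0) = 2, h′(0) = -6, h′′(0) = 18.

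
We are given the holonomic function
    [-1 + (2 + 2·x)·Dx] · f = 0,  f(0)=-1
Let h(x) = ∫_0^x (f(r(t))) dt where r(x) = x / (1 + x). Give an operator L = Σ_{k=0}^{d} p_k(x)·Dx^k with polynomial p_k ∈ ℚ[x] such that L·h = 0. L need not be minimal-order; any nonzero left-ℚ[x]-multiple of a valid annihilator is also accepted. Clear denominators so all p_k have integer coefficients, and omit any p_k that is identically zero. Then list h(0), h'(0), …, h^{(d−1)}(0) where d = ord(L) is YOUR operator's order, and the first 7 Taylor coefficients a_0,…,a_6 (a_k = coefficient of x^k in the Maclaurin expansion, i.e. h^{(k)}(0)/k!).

L = -Dx + (2 + 6·x + 4·x^2)·Dx^2  (order 2).
h: a_k = 0, -1, -1/4, 5/24, -13/64, 141/640, -133/512, …
ICs: h(0) = 0, h′(0) = -1.

f: a_k = -1, -1/2, 1/8, -1/16, 5/128, -7/256, 21/1024, …
Change of var in L_f (x↦r) gives L₀.
∫: right-multiply L₀ by Dx.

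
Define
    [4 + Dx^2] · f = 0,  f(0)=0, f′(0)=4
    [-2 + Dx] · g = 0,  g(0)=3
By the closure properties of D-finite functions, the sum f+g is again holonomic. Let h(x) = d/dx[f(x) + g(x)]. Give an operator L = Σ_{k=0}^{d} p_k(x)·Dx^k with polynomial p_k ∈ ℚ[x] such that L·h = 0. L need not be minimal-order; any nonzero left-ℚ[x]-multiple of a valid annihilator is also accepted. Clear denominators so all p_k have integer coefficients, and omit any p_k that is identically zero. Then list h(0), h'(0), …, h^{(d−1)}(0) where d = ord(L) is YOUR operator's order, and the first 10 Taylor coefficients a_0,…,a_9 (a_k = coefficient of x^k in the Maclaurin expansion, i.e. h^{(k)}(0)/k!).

f: a_k = 0, 4, 0, -8/3, 0, 8/15, 0, -16/315, 0, 8/2835, …
g: a_k = 3, 6, 6, 4, 2, 4/5, 4/15, 8/105, 2/105, 4/945, …
Sum ⇒ L₀ = lclm(L_f,L_g) in ℚ(x)⟨Dx⟩.
h₀' ⇒ L via d/dx closure of L₀.
L = 8 - 4·Dx + 2·Dx^2 - Dx^3  (order 3).
h: a_k = 10, 12, 4, 8, 20/3, 8/5, 8/45, 16/105, 4/63, 8/945, …
ICs: h(0) = 10, h′(0) = 12, h′′(0) = 8.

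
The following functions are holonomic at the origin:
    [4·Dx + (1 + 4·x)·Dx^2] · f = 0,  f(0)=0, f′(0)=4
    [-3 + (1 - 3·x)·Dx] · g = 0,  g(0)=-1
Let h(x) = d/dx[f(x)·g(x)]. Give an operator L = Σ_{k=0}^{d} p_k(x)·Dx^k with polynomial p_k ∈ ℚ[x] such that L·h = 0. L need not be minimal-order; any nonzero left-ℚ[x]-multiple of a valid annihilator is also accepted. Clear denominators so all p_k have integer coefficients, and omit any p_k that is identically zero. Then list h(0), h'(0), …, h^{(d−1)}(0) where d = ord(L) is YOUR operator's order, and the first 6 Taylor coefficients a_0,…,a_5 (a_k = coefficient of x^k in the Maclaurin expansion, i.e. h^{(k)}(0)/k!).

L = 48 + (1 + 60·x)·Dx + (-1 - x + 12·x^2)·Dx^2  (order 2).
h: a_k = -4, -8, -100, -144, -1564, -7672/5, …
ICs: h(0) = -4, h′(0) = -8.

f: a_k = 0, 4, -8, 64/3, -64, 1024/5, …
g: a_k = -1, -3, -9, -27, -81, -243, …
f·g: L₀ = L_f ⊗_s L_g, ord ≤ 2·1.
Derive L from L₀ (diff closure).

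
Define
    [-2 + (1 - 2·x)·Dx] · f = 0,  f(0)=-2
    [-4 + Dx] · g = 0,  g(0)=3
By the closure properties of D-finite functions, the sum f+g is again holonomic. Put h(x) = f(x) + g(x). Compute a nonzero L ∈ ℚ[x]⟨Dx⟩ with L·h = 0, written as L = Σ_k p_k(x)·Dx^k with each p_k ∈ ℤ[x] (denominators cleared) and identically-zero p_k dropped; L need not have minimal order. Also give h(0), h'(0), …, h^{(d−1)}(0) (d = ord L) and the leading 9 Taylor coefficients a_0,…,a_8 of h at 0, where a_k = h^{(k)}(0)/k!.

L = -32·x + (-4 + 32·x - 32·x^2)·Dx + (1 - 6·x + 8·x^2)·Dx^2  (order 2).
h: a_k = 1, 8, 16, 16, 0, -192/5, -1664/15, -25856/105, -53248/105, …
ICs: h(0) = 1, h′(0) = 8.

f: a_k = -2, -4, -8, -16, -32, -64, -128, -256, -512, …
g: a_k = 3, 12, 24, 32, 32, 128/5, 256/15, 1024/105, 512/105, …
f+g: L₀ = lclm(L_f,L_g), ord ≤ 1+1.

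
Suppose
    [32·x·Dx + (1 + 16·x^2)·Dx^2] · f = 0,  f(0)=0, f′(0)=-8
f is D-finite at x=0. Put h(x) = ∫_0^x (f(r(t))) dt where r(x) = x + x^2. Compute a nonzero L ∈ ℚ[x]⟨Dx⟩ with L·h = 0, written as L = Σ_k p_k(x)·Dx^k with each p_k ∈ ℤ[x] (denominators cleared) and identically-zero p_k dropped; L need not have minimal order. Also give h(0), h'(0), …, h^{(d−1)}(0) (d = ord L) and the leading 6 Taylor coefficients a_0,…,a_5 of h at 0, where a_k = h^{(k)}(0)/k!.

L = (-2 + 32·x + 128·x^2 + 192·x^3 + 96·x^4)·Dx^2 + (1 + 2·x + 16·x^2 + 64·x^3 + 80·x^4 + 32·x^5)·Dx^3  (order 3).
h: a_k = 0, 0, -4, -8/3, 32/3, 128/5, …
ICs: h(0) = 0, h′(0) = 0, h′′(0) = -8.

f: a_k = 0, -8, 0, 128/3, 0, -2048/5, …
h₀=f(r): pull back L_f along r ⇒ L₀.
h=∫₀ˣh₀: take L = L₀·Dx.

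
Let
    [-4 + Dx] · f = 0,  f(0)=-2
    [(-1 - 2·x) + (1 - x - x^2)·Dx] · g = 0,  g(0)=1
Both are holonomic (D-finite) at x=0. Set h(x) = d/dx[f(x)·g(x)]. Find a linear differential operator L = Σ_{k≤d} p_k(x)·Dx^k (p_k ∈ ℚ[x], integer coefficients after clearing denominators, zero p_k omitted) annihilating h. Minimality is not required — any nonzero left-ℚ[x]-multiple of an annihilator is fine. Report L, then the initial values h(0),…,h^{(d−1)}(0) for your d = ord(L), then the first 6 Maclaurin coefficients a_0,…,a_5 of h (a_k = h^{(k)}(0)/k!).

L = (28 - 18·x - 34·x^2 + 16·x^3 + 16·x^4) + (-5 + 7·x + 7·x^2 - 6·x^3 - 4·x^4)·Dx  (order 1).
h: a_k = -10, -56, -178, -1304/3, -2776/3, -5492/3, …
ICs: h(0) = -10.

f: a_k = -2, -8, -16, -64/3, -64/3, -256/15, …
g: a_k = 1, 1, 2, 3, 5, 8, …
h₀=f·g: eliminate ⇒ L₀, order ≤ 1·1.
h=h₀': d/dx-closure on L₀ ⇒ L.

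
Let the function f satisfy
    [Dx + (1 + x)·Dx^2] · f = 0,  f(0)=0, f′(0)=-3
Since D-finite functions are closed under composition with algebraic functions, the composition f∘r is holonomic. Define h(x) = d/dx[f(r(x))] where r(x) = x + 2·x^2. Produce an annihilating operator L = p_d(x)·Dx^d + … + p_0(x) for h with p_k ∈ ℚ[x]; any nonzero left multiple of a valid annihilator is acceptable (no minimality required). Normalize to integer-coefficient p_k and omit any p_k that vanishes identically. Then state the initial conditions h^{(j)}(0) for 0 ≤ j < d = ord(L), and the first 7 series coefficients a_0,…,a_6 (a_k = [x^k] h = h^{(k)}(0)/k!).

f: a_k = 0, -3, 3/2, -1, 3/4, -3/5, 1/2, …
h₀=f(r): pull back L_f along r ⇒ L₀.
Differentiate: ansatz ord ≤ ord L₀ ⇒ L.
L = (-3 + 4·x + 8·x^2) + (1 + 5·x + 6·x^2 + 8·x^3)·Dx  (order 1).
h: a_k = -3, -9, 15, 3, -33, 27, 39, …
ICs: h(0) = -3.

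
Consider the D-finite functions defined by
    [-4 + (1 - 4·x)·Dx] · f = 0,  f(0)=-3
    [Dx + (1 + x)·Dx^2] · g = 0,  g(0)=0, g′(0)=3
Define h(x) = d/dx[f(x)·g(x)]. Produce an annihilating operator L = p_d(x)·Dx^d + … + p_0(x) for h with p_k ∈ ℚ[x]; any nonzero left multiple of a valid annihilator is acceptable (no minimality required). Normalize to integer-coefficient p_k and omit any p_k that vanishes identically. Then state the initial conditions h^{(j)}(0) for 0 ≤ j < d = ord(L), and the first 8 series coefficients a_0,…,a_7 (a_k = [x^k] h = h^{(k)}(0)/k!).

L = 16 + (10 + 20·x)·Dx + (-1 + 3·x + 4·x^2)·Dx^2  (order 2).
h: a_k = -9, -63, -387, -2055, -10284, -246771/5, -1151643/5, -36852261/35, …
ICs: h(0) = -9, h′(0) = -63.

f: a_k = -3, -12, -48, -192, -768, -3072, -12288, -49152, …
g: a_k = 0, 3, -3/2, 1, -3/4, 3/5, -1/2, 3/7, …
Product ⇒ symmetric product L₀, ord ≤ 2.
Derive L from L₀ (diff closure).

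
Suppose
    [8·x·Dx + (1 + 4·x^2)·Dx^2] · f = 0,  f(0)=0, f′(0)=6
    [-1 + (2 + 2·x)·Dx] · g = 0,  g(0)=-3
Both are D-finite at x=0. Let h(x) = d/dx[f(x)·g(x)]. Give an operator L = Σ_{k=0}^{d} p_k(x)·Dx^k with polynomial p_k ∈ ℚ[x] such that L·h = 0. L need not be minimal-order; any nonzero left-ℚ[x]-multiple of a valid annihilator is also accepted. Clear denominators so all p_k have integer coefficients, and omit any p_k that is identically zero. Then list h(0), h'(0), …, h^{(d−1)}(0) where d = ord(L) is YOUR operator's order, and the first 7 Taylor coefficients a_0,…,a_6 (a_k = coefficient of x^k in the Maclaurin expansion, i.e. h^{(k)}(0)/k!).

L = (29 + 160·x - 280·x^2 - 384·x^3 - 48·x^4) + (76 + 300·x - 288·x^2 - 1664·x^3 - 1344·x^4 - 192·x^5)·Dx + (12 - 40·x - 84·x^2 - 256·x^3 - 544·x^4 - 384·x^5 - 64·x^6)·Dx^2  (order 2).
h: a_k = -18, -18, 315/4, 87/2, -19167/64, -53361/320, 3067959/2560, …
ICs: h(0) = -18, h′(0) = -18.

f: a_k = 0, 6, 0, -8, 0, 96/5, 0, …
g: a_k = -3, -3/2, 3/8, -3/16, 15/128, -21/256, 63/1024, …
f·g: L₀ = L_f ⊗_s L_g, ord ≤ 2·1.
h₀' ⇒ L via d/dx closure of L₀.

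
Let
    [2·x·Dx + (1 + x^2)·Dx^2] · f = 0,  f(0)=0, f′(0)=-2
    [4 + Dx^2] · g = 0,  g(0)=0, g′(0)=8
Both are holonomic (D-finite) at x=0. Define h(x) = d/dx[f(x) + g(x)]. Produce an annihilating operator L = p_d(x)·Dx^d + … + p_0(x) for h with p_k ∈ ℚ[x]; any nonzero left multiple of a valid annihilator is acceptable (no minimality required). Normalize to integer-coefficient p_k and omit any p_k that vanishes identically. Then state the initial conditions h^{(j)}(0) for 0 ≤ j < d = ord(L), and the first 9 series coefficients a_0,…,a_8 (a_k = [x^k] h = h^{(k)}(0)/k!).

L = (-32·x + 80·x^3 + 16·x^5) + (4 + 32·x^2 + 36·x^4 + 8·x^6)·Dx + (-8·x + 20·x^3 + 4·x^5)·Dx^2 + (1 + 8·x^2 + 9·x^4 + 2·x^6)·Dx^3  (order 3).
h: a_k = 6, 0, -14, 0, 10/3, 0, 58/45, 0, -614/315, …
ICs: h(0) = 6, h′(0) = 0, h′′(0) = -28.

f: a_k = 0, -2, 0, 2/3, 0, -2/5, 0, 2/7, 0, …
g: a_k = 0, 8, 0, -16/3, 0, 16/15, 0, -32/315, 0, …
Sum ⇒ L₀ = lclm(L_f,L_g) in ℚ(x)⟨Dx⟩.
h=h₀': d/dx-closure on L₀ ⇒ L.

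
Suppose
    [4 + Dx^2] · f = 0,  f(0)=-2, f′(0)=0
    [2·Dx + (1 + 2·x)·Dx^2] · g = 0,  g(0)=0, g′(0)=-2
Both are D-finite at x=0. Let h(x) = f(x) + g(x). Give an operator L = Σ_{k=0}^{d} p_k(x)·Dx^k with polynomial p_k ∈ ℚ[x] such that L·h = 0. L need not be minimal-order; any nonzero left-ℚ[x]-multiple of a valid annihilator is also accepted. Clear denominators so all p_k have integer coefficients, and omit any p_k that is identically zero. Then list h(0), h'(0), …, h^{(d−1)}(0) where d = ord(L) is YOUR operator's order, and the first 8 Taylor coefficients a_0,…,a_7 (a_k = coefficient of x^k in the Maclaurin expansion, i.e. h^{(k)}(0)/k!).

f: a_k = -2, 0, 4, 0, -4/3, 0, 8/45, 0, …
g: a_k = 0, -2, 2, -8/3, 4, -32/5, 32/3, -128/7, …
h₀=f+g: left-lcm gives L₀, ord ≤ 4.
L = (56 + 32·x + 32·x^2)·Dx + (12 + 40·x + 48·x^2 + 32·x^3)·Dx^2 + (14 + 8·x + 8·x^2)·Dx^3 + (3 + 10·x + 12·x^2 + 8·x^3)·Dx^4  (order 4).
h: a_k = -2, -2, 6, -8/3, 8/3, -32/5, 488/45, -128/7, …
ICs: h(0) = -2, h′(0) = -2, h′′(0) = 12, h′′′(0) = -16.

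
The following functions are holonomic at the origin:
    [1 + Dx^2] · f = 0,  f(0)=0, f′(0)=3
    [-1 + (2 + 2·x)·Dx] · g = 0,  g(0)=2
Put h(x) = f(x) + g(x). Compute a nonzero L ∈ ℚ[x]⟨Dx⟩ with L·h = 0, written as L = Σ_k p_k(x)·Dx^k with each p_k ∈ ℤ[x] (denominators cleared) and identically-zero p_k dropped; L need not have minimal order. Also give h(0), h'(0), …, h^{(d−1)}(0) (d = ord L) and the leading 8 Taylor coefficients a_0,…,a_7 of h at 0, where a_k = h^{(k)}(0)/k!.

f: a_k = 0, 3, 0, -1/2, 0, 1/40, 0, -1/1680, …
g: a_k = 2, 1, -1/4, 1/8, -5/64, 7/128, -21/512, 33/1024, …
h₀=f+g: left-lcm gives L₀, ord ≤ 3.
L = (-7 - 8·x - 4·x^2) + (6 + 22·x + 24·x^2 + 8·x^3)·Dx + (-7 - 8·x - 4·x^2)·Dx^2 + (6 + 22·x + 24·x^2 + 8·x^3)·Dx^3  (order 3).
h: a_k = 2, 4, -1/4, -3/8, -5/64, 51/640, -21/512, 3401/107520, …
ICs: h(0) = 2, h′(0) = 4, h′′(0) = -1/2.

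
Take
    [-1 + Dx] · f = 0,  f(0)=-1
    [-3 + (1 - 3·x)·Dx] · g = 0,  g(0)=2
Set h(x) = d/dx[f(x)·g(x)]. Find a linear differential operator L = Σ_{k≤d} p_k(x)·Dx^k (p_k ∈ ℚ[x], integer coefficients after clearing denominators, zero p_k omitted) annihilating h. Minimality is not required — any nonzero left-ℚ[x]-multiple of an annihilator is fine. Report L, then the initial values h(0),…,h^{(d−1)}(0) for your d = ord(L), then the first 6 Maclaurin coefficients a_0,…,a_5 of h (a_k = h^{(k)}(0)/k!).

L = (25 - 24·x + 9·x^2) + (-4 + 15·x - 9·x^2)·Dx  (order 1).
h: a_k = -8, -50, -226, -2713/3, -10174/3, -732529/60, …
ICs: h(0) = -8.

f: a_k = -1, -1, -1/2, -1/6, -1/24, -1/120, …
g: a_k = 2, 6, 18, 54, 162, 486, …
Product ⇒ symmetric product L₀, ord ≤ 1.
h=h₀': d/dx-closure on L₀ ⇒ L.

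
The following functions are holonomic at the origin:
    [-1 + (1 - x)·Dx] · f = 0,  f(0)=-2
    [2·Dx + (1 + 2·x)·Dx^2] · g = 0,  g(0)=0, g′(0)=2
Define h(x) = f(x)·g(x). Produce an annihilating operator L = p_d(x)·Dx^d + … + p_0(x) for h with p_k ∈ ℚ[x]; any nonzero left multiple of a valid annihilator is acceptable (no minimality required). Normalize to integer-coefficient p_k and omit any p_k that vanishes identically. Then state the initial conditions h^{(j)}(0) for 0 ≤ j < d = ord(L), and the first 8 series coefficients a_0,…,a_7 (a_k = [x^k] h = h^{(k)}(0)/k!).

f: a_k = -2, -2, -2, -2, -2, -2, -2, -2, …
g: a_k = 0, 2, -2, 8/3, -4, 32/5, -32/3, 128/7, …
L₀ := L_f ⊗_s L_g (sym. prod.), ord ≤ 2.
L = 2 + 6·x·Dx + (-1 - x + 2·x^2)·Dx^2  (order 2).
h: a_k = 0, -4, 0, -16/3, 8/3, -152/15, 56/5, -888/35, …
ICs: h(0) = 0, h′(0) = -4.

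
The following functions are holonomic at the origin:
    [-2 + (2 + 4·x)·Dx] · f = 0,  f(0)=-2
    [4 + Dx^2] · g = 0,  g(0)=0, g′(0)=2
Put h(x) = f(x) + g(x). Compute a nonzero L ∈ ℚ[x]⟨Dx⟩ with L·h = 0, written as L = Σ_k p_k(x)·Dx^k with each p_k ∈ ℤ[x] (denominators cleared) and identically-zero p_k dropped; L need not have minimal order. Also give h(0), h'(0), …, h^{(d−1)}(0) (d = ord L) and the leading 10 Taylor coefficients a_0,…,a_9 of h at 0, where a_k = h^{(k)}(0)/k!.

L = (-28 - 64·x - 64·x^2) + (12 + 88·x + 192·x^2 + 128·x^3)·Dx + (-7 - 16·x - 16·x^2)·Dx^2 + (3 + 22·x + 48·x^2 + 32·x^3)·Dx^3  (order 3).
h: a_k = -2, 0, 1, -7/3, 5/4, -89/60, 21/8, -10459/2520, 429/64, -2026769/181440, …
ICs: h(0) = -2, h′(0) = 0, h′′(0) = 2.

f: a_k = -2, -2, 1, -1, 5/4, -7/4, 21/8, -33/8, 429/64, -715/64, …
g: a_k = 0, 2, 0, -4/3, 0, 4/15, 0, -8/315, 0, 4/2835, …
h₀=f+g: left-lcm gives L₀, ord ≤ 3.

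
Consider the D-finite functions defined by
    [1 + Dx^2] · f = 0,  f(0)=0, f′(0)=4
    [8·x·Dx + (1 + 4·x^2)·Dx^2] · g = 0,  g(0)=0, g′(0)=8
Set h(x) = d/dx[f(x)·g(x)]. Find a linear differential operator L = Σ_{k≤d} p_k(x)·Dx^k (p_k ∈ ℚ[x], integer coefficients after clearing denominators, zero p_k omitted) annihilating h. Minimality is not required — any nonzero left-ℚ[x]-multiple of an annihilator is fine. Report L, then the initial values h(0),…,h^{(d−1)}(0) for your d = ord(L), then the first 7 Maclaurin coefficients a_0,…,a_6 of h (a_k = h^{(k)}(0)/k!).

L = (3893 + 34584·x^2 + 286832·x^4 + 57600·x^6 + 768·x^8 - 10240·x^10 + 4096·x^12) + (2192·x + 44864·x^3 + 156160·x^5 + 51200·x^7 + 20480·x^9 + 16384·x^11)·Dx + (3978 + 36208·x^2 + 296160·x^4 + 76288·x^6 + 9728·x^8 - 4096·x^10 + 8192·x^12)·Dx^2 + (2192·x + 44864·x^3 + 156160·x^5 + 51200·x^7 + 20480·x^9 + 16384·x^11)·Dx^3 + (85 + 1624·x^2 + 9328·x^4 + 18688·x^6 + 8960·x^8 + 6144·x^10 + 4096·x^12)·Dx^4  (order 4).
h: a_k = 0, 64, 0, -192, 0, 1976/3, 0, …
ICs: h(0) = 0, h′(0) = 64, h′′(0) = 0, h′′′(0) = -1152.

f: a_k = 0, 4, 0, -2/3, 0, 1/30, 0, …
g: a_k = 0, 8, 0, -32/3, 0, 128/5, 0, …
Sym-product of L_f,L_g gives L₀ (≤ ord 4).
h=h₀': d/dx-closure on L₀ ⇒ L.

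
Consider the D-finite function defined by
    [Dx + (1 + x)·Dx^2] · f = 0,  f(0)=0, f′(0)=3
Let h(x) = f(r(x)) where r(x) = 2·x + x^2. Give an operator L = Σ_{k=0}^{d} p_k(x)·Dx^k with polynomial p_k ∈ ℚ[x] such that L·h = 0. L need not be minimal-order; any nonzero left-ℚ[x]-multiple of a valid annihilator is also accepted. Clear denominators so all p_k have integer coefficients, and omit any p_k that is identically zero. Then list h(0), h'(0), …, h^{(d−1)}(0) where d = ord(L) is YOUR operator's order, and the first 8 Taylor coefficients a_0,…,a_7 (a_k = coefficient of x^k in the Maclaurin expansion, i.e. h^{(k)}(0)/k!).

L = Dx + (1 + x)·Dx^2  (order 2).
h: a_k = 0, 6, -3, 2, -3/2, 6/5, -1, 6/7, …
ICs: h(0) = 0, h′(0) = 6.

f: a_k = 0, 3, -3/2, 1, -3/4, 3/5, -1/2, 3/7, …
L₀ from L_f via x↦r, Dx↦r'^{-1}Dx.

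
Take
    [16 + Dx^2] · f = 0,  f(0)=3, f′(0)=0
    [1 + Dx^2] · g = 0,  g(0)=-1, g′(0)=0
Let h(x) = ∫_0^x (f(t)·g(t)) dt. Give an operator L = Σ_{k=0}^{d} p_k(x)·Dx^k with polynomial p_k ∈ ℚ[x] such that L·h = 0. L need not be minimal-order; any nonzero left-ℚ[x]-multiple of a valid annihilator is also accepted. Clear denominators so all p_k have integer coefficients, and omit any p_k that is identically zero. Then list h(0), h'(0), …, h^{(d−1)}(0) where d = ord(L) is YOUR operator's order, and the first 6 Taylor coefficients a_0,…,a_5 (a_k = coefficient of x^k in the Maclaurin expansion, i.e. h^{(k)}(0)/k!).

L = 225·Dx + 34·Dx^3 + Dx^5  (order 5).
h: a_k = 0, -3, 0, 17/2, 0, -353/40, …
ICs: h(0) = 0, h′(0) = -3, h′′(0) = 0, h′′′(0) = 51, h′′′′(0) = 0.

f: a_k = 3, 0, -24, 0, 32, 0, …
g: a_k = -1, 0, 1/2, 0, -1/24, 0, …
f·g: L₀ = L_f ⊗_s L_g, ord ≤ 2·2.
h=∫₀ˣh₀: take L = L₀·Dx.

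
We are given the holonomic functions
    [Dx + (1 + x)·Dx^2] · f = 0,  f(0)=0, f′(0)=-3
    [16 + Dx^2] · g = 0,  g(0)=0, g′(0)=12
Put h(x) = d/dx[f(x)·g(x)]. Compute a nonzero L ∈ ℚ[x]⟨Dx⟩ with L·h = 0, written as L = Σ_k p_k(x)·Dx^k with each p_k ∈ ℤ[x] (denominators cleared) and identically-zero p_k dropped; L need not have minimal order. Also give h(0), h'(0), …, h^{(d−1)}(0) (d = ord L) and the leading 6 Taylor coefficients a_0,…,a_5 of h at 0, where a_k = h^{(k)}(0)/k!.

f: a_k = 0, -3, 3/2, -1, 3/4, -3/5, …
g: a_k = 0, 12, 0, -32, 0, 128/5, …
h₀=f·g: eliminate ⇒ L₀, order ≤ 2·2.
h=h₀': d/dx-closure on L₀ ⇒ L.
L = (96160 + 647168·x + 1757184·x^2 + 2482176·x^3 + 1931264·x^4 + 786432·x^5 + 131072·x^6) + (13728 + 74144·x + 156160·x^2 + 161280·x^3 + 81920·x^4 + 16384·x^5)·Dx + (13546 + 87008·x + 228848·x^2 + 316416·x^3 + 242944·x^4 + 98304·x^5 + 16384·x^6)·Dx^2 + (858 + 4634·x + 9760·x^2 + 10080·x^3 + 5120·x^4 + 1024·x^5)·Dx^3 + (471 + 2910·x + 7439·x^2 + 10080·x^3 + 7640·x^4 + 3072·x^5 + 512·x^6)·Dx^4  (order 4).
h: a_k = 0, -72, 54, 336, -195, -312, …
ICs: h(0) = 0, h′(0) = -72, h′′(0) = 108, h′′′(0) = 2016.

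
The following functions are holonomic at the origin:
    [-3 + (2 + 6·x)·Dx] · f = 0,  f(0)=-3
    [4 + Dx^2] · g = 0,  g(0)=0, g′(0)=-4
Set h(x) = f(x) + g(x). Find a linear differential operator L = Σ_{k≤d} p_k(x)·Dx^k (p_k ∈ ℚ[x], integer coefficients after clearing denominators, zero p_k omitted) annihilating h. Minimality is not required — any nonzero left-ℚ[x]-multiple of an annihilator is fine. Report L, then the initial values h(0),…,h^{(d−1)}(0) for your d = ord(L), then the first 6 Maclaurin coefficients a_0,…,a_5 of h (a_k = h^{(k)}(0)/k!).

f: a_k = -3, -9/2, 27/8, -81/16, 1215/128, -5103/256, …
g: a_k = 0, -4, 0, 8/3, 0, -8/15, …
f+g: L₀ = lclm(L_f,L_g), ord ≤ 1+2.
L = (-516 - 1152·x - 1728·x^2) + (56 + 936·x + 3456·x^2 + 3456·x^3)·Dx + (-129 - 288·x - 432·x^2)·Dx^2 + (14 + 234·x + 864·x^2 + 864·x^3)·Dx^3  (order 3).
h: a_k = -3, -17/2, 27/8, -115/48, 1215/128, -78593/3840, …
ICs: h(0) = -3, h′(0) = -17/2, h′′(0) = 27/4.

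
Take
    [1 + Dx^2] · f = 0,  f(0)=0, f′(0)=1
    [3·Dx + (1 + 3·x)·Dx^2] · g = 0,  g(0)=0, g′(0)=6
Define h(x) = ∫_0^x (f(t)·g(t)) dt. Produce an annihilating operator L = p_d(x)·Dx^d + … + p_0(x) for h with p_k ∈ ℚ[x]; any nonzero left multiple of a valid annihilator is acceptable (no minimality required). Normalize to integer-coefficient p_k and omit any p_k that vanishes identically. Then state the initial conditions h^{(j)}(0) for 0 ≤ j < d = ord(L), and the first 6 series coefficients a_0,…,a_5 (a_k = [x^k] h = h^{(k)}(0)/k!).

f: a_k = 0, 1, 0, -1/6, 0, 1/120, …
g: a_k = 0, 6, -9, 18, -81/2, 486/5, …
L₀ := L_f ⊗_s L_g (sym. prod.), ord ≤ 4.
∫: right-multiply L₀ by Dx.
L = (-203 - 222·x - 189·x^2 + 432·x^3 + 324·x^4)·Dx + (-84 - 108·x + 648·x^2 + 648·x^3)·Dx^2 + (-208 - 228·x - 54·x^2 + 864·x^3 + 648·x^4)·Dx^3 + (-84 - 108·x + 648·x^2 + 648·x^3)·Dx^4 + (-5 - 6·x + 135·x^2 + 432·x^3 + 324·x^4)·Dx^5  (order 5).
h: a_k = 0, 0, 0, 2, -9/4, 17/5, …
ICs: h(0) = 0, h′(0) = 0, h′′(0) = 0, h′′′(0) = 12, h′′′′(0) = -54.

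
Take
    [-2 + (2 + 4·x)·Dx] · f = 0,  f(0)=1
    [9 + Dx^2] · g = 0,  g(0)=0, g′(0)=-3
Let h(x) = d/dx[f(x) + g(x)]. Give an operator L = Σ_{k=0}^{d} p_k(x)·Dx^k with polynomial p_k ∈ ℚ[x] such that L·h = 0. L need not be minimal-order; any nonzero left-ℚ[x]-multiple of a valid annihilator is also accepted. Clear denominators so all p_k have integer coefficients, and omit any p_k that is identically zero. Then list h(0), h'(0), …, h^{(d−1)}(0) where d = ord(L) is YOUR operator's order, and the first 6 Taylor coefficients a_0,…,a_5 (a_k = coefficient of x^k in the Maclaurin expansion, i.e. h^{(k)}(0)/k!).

L = (-18 - 27·x - 27·x^2) + (-9 - 45·x - 81·x^2 - 54·x^3)·Dx + (-2 - 3·x - 3·x^2)·Dx^2 + (-1 - 5·x - 9·x^2 - 6·x^3)·Dx^3  (order 3).
h: a_k = -2, -1, 15, -5/2, -23/4, -63/8, …
ICs: h(0) = -2, h′(0) = -1, h′′(0) = 30.

f: a_k = 1, 1, -1/2, 1/2, -5/8, 7/8, …
g: a_k = 0, -3, 0, 9/2, 0, -81/40, …
Weyl lclm of L_f,L_g ⇒ L₀ (ord ≤ 3).
Derive L from L₀ (diff closure).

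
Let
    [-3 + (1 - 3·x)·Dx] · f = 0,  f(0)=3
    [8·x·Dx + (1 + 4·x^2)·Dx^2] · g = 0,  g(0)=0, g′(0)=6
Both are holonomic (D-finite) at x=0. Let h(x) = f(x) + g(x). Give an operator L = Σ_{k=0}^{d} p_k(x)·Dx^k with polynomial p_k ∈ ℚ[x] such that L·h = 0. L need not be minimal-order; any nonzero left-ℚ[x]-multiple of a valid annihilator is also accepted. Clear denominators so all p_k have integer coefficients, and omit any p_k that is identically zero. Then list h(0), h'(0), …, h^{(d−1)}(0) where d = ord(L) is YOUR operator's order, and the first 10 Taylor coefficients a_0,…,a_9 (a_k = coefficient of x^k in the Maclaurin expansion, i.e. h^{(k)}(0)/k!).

L = (-24 + 288·x + 288·x^2)·Dx + (31 - 24·x + 204·x^2 + 288·x^3)·Dx^2 + (-3 + 5·x + 20·x^3 + 48·x^4)·Dx^3  (order 3).
h: a_k = 3, 15, 27, 73, 243, 3741/5, 2187, 45543/7, 19683, 177659/3, …
ICs: h(0) = 3, h′(0) = 15, h′′(0) = 54.

f: a_k = 3, 9, 27, 81, 243, 729, 2187, 6561, 19683, 59049, …
g: a_k = 0, 6, 0, -8, 0, 96/5, 0, -384/7, 0, 512/3, …
h₀=f+g: left-lcm gives L₀, ord ≤ 3.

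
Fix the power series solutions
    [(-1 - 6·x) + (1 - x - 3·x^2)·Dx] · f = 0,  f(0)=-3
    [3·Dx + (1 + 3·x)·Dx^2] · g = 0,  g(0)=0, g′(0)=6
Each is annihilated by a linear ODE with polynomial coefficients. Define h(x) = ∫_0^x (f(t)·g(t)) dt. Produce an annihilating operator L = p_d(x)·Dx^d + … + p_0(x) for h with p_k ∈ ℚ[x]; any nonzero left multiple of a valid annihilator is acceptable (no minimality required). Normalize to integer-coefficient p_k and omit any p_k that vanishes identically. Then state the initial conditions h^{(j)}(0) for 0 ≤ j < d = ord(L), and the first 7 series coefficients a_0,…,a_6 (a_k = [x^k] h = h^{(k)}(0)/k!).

f: a_k = -3, -3, -12, -21, -57, -120, -291, …
g: a_k = 0, 6, -9, 18, -81/2, 486/5, -243, …
h₀=f·g: eliminate ⇒ L₀, order ≤ 1·2.
∫: right-multiply L₀ by Dx.
L = (9 + 36·x)·Dx + (-1 + 21·x + 45·x^2)·Dx^2 + (-1 - 2·x + 6·x^2 + 9·x^3)·Dx^3  (order 3).
h: a_k = 0, 0, -9, 3, -99/4, 99/10, -1797/20, …
ICs: h(0) = 0, h′(0) = 0, h′′(0) = -18.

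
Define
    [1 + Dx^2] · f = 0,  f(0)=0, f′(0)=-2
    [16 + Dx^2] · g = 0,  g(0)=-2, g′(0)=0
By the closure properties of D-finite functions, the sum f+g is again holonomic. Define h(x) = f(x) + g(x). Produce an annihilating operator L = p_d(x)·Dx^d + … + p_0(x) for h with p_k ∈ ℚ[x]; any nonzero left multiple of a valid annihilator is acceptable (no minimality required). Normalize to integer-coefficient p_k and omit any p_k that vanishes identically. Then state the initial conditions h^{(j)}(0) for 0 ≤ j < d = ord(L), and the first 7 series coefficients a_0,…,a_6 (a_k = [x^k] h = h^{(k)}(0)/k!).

f: a_k = 0, -2, 0, 1/3, 0, -1/60, 0, …
g: a_k = -2, 0, 16, 0, -64/3, 0, 512/45, …
L₀ := lclm(L_f,L_g); ord L₀ ≤ 2+2.
L = 16 + 17·Dx^2 + Dx^4  (order 4).
h: a_k = -2, -2, 16, 1/3, -64/3, -1/60, 512/45, …
ICs: h(0) = -2, h′(0) = -2, h′′(0) = 32, h′′′(0) = 2.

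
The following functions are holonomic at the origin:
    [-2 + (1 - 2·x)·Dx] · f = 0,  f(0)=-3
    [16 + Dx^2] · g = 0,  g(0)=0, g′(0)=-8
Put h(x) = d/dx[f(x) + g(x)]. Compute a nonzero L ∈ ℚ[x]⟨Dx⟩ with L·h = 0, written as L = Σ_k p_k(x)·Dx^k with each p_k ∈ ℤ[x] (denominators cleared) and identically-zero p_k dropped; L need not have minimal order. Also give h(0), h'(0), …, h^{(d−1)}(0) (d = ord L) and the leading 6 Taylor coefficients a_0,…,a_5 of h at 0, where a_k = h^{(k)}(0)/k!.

L = (512 - 512·x + 512·x^2) + (-80 + 288·x - 384·x^2 + 256·x^3)·Dx + (32 - 32·x + 32·x^2)·Dx^2 + (-5 + 18·x - 24·x^2 + 16·x^3)·Dx^3  (order 3).
h: a_k = -14, -24, -8, -192, -1696/3, -1152, …
ICs: h(0) = -14, h′(0) = -24, h′′(0) = -16.

f: a_k = -3, -6, -12, -24, -48, -96, …
g: a_k = 0, -8, 0, 64/3, 0, -256/15, …
L₀ := lclm(L_f,L_g); ord L₀ ≤ 1+2.
h=h₀': d/dx-closure on L₀ ⇒ L.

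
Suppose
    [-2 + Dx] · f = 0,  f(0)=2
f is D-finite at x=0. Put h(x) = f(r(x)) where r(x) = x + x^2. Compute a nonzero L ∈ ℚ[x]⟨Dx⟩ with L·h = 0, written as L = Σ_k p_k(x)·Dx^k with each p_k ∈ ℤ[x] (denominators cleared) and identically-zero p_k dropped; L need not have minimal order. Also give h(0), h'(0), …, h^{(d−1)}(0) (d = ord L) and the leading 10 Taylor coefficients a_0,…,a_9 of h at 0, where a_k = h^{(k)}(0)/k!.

L = (-2 - 4·x) + Dx  (order 1).
h: a_k = 2, 4, 8, 32/3, 40/3, 208/15, 608/45, 3712/315, 3056/315, 4192/567, …
ICs: h(0) = 2.

f: a_k = 2, 4, 4, 8/3, 4/3, 8/15, 8/45, 16/315, 4/315, 8/2835, …
Change of var in L_f (x↦r) gives L₀.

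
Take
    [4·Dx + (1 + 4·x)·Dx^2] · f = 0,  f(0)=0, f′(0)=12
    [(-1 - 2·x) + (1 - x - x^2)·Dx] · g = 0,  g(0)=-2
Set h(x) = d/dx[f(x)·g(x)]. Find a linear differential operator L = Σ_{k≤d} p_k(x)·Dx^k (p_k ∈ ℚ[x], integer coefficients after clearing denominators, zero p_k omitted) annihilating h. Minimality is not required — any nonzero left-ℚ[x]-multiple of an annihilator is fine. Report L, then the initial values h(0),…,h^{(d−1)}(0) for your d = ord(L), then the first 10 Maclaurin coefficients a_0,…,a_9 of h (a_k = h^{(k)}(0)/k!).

L = (82 + 216·x + 288·x^2) + (-7 + 62·x + 264·x^2 + 224·x^3)·Dx + (-3 - 17·x - 9·x^2 + 52·x^3 + 32·x^4)·Dx^2  (order 2).
h: a_k = -24, 48, -384, 1120, -5384, 98976/5, -413736/5, 11376448/35, -9195072/7, 110002672/21, …
ICs: h(0) = -24, h′(0) = 48.

f: a_k = 0, 12, -24, 64, -192, 3072/5, -2048, 49152/7, -24576, 262144/3, …
g: a_k = -2, -2, -4, -6, -10, -16, -26, -42, -68, -110, …
Product ⇒ symmetric product L₀, ord ≤ 2.
Derive L from L₀ (diff closure).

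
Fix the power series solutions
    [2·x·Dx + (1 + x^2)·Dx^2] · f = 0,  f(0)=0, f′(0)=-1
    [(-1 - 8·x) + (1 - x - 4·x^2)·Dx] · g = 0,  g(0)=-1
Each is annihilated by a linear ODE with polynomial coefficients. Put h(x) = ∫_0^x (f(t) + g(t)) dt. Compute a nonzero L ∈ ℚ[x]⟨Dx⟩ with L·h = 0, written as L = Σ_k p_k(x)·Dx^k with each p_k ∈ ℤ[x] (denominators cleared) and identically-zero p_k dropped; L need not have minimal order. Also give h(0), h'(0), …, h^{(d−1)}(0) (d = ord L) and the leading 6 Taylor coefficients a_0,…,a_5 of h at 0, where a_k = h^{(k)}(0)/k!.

f: a_k = 0, -1, 0, 1/3, 0, -1/5, …
g: a_k = -1, -1, -5, -9, -29, -65, …
Weyl lclm of L_f,L_g ⇒ L₀ (ord ≤ 3).
h=∫h₀ ⇒ L = L₀·Dx.
L = (10 - 40·x - 478·x^2 - 864·x^3 - 2496·x^4 - 384·x^6)·Dx^2 + (-28 - 246·x - 316·x^2 - 1182·x^3 - 752·x^4 - 2048·x^5 - 48·x^6 - 384·x^7)·Dx^3 + (5 + 8·x + 32·x^2 - 104·x^3 - 197·x^4 - 128·x^5 - 288·x^6 - 16·x^7 - 64·x^8)·Dx^4  (order 4).
h: a_k = 0, -1, -1, -5/3, -13/6, -29/5, …
ICs: h(0) = 0, h′(0) = -1, h′′(0) = -2, h′′′(0) = -10.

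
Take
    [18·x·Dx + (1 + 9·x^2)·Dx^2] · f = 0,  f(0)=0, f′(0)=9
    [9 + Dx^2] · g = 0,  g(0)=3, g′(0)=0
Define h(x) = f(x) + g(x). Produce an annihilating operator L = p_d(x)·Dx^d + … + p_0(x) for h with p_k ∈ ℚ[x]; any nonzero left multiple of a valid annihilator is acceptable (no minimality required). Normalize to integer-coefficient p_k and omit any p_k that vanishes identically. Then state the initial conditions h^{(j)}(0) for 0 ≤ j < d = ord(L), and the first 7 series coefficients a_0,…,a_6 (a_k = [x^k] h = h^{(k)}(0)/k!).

L = (-1782·x + 20412·x^3 + 13122·x^5)·Dx + (-9 + 567·x^2 + 6561·x^4 + 6561·x^6)·Dx^2 + (-198·x + 2268·x^3 + 1458·x^5)·Dx^3 + (-1 + 63·x^2 + 729·x^4 + 729·x^6)·Dx^4  (order 4).
h: a_k = 3, 9, -27/2, -27, 81/8, 729/5, -243/80, …
ICs: h(0) = 3, h′(0) = 9, h′′(0) = -27, h′′′(0) = -162.

f: a_k = 0, 9, 0, -27, 0, 729/5, 0, …
g: a_k = 3, 0, -27/2, 0, 81/8, 0, -243/80, …
Sum ⇒ L₀ = lclm(L_f,L_g) in ℚ(x)⟨Dx⟩.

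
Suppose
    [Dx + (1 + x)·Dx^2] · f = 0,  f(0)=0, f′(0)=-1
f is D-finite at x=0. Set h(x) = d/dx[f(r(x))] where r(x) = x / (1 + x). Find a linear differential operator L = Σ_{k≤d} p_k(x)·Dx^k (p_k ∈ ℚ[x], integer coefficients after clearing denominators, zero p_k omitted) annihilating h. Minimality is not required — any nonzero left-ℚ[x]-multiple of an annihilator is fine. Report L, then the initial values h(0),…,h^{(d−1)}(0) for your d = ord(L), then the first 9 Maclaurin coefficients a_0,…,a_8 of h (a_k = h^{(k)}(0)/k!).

L = (3 + 4·x) + (1 + 3·x + 2·x^2)·Dx  (order 1).
h: a_k = -1, 3, -7, 15, -31, 63, -127, 255, -511, …
ICs: h(0) = -1.

f: a_k = 0, -1, 1/2, -1/3, 1/4, -1/5, 1/6, -1/7, 1/8, …
L₀ from L_f via x↦r, Dx↦r'^{-1}Dx.
h=h₀': d/dx-closure on L₀ ⇒ L.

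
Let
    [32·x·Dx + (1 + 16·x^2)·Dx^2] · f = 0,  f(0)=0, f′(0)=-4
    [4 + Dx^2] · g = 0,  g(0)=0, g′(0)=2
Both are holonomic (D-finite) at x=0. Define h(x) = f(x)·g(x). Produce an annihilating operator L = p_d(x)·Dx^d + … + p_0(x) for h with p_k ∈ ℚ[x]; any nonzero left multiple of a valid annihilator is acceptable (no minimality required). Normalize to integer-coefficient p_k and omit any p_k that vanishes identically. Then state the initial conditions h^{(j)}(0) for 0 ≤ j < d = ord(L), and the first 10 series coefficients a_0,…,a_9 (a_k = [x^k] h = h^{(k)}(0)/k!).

L = (1360 + 60416·x^2 + 106496·x^4 + 262144·x^6 + 1048576·x^8) + (2304·x + 45056·x^3 + 196608·x^5 + 1048576·x^7)·Dx + (360 + 15872·x^2 + 36864·x^4 + 131072·x^6 + 524288·x^8)·Dx^2 + (576·x + 11264·x^3 + 49152·x^5 + 262144·x^7)·Dx^3 + (5 + 192·x^2 + 2560·x^4 + 16384·x^6 + 65536·x^8)·Dx^4  (order 4).
h: a_k = 0, 0, -8, 0, 48, 0, -3952/9, 0, 4960, 0, …
ICs: h(0) = 0, h′(0) = 0, h′′(0) = -16, h′′′(0) = 0.

f: a_k = 0, -4, 0, 64/3, 0, -1024/5, 0, 16384/7, 0, -262144/9, …
g: a_k = 0, 2, 0, -4/3, 0, 4/15, 0, -8/315, 0, 4/2835, …
Product ⇒ symmetric product L₀, ord ≤ 4.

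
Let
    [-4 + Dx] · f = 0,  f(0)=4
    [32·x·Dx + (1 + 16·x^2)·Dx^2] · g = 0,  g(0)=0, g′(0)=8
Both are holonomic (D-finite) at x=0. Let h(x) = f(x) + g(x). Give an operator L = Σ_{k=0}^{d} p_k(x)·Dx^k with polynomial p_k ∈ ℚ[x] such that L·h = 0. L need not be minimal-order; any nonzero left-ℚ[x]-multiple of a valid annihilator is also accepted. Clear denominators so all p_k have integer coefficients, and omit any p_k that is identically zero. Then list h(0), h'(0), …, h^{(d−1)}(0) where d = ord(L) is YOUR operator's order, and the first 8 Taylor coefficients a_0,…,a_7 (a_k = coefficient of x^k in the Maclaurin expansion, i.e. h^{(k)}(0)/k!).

L = (32 - 256·x - 512·x^2)·Dx + (-12 + 48·x + 64·x^2 - 256·x^3)·Dx^2 + (1 + 4·x + 16·x^2 + 64·x^3)·Dx^3  (order 3).
h: a_k = 4, 24, 32, 0, 128/3, 6656/15, 1024/45, -1470464/315, …
ICs: h(0) = 4, h′(0) = 24, h′′(0) = 64.

f: a_k = 4, 16, 32, 128/3, 128/3, 512/15, 1024/45, 4096/315, …
g: a_k = 0, 8, 0, -128/3, 0, 2048/5, 0, -32768/7, …
Sum ⇒ L₀ = lclm(L_f,L_g) in ℚ(x)⟨Dx⟩.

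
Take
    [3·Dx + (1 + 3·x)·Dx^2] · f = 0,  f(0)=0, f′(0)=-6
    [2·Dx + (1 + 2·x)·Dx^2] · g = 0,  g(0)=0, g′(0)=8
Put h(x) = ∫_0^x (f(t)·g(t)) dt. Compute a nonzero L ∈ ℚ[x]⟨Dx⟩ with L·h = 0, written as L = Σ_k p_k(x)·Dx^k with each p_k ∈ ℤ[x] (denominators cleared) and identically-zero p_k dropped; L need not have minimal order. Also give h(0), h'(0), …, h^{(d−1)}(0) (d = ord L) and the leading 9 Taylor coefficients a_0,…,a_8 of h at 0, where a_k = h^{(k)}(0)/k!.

L = (156 + 720·x + 864·x^2)·Dx^2 + (310 + 2244·x + 5400·x^2 + 4320·x^3)·Dx^3 + (88 + 860·x + 3132·x^2 + 5040·x^3 + 3024·x^4)·Dx^4 + (5 + 62·x + 305·x^2 + 744·x^3 + 900·x^4 + 432·x^5)·Dx^5  (order 5).
h: a_k = 0, 0, 0, -16, 30, -56, 110, -7956/35, 491, …
ICs: h(0) = 0, h′(0) = 0, h′′(0) = 0, h′′′(0) = -96, h′′′′(0) = 720.

f: a_k = 0, -6, 9, -18, 81/2, -486/5, 243, -4374/7, 6561/4, …
g: a_k = 0, 8, -8, 32/3, -16, 128/5, -128/3, 512/7, -128, …
h₀=f·g: eliminate ⇒ L₀, order ≤ 2·2.
Integrate: L := L₀·Dx.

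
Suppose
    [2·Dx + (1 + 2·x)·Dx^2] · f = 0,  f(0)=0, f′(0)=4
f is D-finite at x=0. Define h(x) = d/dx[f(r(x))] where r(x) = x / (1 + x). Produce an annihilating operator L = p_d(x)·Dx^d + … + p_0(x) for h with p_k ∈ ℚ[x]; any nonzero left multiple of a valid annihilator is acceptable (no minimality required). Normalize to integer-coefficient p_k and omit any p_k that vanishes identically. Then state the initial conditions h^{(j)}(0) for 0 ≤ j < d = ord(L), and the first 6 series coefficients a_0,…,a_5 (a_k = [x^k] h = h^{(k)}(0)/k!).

f: a_k = 0, 4, -4, 16/3, -8, 64/5, …
Substitute x→r, Dx→(1/r')Dx; clear ⇒ L₀.
h₀' ⇒ L via d/dx closure of L₀.
L = (4 + 6·x) + (1 + 4·x + 3·x^2)·Dx  (order 1).
h: a_k = 4, -16, 52, -160, 484, -1456, …
ICs: h(0) = 4.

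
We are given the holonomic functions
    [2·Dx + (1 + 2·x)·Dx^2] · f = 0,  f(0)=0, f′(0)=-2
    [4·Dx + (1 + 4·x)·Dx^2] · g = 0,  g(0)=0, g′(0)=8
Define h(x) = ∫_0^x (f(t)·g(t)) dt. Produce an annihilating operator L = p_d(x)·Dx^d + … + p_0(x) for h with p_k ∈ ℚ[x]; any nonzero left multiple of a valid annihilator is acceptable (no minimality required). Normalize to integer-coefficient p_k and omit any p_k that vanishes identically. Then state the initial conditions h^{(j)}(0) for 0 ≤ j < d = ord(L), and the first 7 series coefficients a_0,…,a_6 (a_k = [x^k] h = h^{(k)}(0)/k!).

f: a_k = 0, -2, 2, -8/3, 4, -32/5, 32/3, …
g: a_k = 0, 8, -16, 128/3, -128, 2048/5, -4096/3, …
f·g: L₀ = L_f ⊗_s L_g, ord ≤ 2·2.
h=∫h₀ ⇒ L = L₀·Dx.
L = (160 + 768·x + 1024·x^2)·Dx^2 + (264 + 2144·x + 5760·x^2 + 5120·x^3)·Dx^3 + (64 + 720·x + 2976·x^2 + 5376·x^3 + 3584·x^4)·Dx^4 + (3 + 44·x + 252·x^2 + 704·x^3 + 960·x^4 + 512·x^5)·Dx^5  (order 5).
h: a_k = 0, 0, 0, -16/3, 12, -416/15, 208/3, …
ICs: h(0) = 0, h′(0) = 0, h′′(0) = 0, h′′′(0) = -32, h′′′′(0) = 288.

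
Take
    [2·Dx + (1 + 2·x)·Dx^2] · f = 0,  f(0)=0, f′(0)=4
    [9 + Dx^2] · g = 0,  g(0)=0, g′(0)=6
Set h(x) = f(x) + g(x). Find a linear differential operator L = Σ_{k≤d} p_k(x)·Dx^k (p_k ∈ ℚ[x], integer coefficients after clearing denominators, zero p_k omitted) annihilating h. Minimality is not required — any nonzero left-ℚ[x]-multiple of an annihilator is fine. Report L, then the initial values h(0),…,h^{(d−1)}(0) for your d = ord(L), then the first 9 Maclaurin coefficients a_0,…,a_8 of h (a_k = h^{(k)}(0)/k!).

f: a_k = 0, 4, -4, 16/3, -8, 64/5, -64/3, 256/7, -64, …
g: a_k = 0, 6, 0, -9, 0, 81/20, 0, -243/280, 0, …
Weyl lclm of L_f,L_g ⇒ L₀ (ord ≤ 4).
L = (594 + 648·x + 648·x^2)·Dx + (153 + 630·x + 972·x^2 + 648·x^3)·Dx^2 + (66 + 72·x + 72·x^2)·Dx^3 + (17 + 70·x + 108·x^2 + 72·x^3)·Dx^4  (order 4).
h: a_k = 0, 10, -4, -11/3, -8, 337/20, -64/3, 9997/280, -64, …
ICs: h(0) = 0, h′(0) = 10, h′′(0) = -8, h′′′(0) = -22.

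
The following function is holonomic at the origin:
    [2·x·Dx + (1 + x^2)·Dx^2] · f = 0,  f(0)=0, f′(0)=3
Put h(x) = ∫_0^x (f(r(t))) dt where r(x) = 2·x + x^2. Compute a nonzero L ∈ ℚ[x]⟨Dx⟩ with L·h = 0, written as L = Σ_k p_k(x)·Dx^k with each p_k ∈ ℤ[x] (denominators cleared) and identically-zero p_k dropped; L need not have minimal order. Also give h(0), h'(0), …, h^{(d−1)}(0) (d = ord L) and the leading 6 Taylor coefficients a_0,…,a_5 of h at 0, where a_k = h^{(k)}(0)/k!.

f: a_k = 0, 3, 0, -1, 0, 3/5, …
L₀ from L_f via x↦r, Dx↦r'^{-1}Dx.
∫: right-multiply L₀ by Dx.
L = (-1 + 8·x + 16·x^2 + 12·x^3 + 3·x^4)·Dx^2 + (1 + x + 4·x^2 + 8·x^3 + 5·x^4 + x^5)·Dx^3  (order 3).
h: a_k = 0, 0, 3, 1, -2, -12/5, …
ICs: h(0) = 0, h′(0) = 0, h′′(0) = 6.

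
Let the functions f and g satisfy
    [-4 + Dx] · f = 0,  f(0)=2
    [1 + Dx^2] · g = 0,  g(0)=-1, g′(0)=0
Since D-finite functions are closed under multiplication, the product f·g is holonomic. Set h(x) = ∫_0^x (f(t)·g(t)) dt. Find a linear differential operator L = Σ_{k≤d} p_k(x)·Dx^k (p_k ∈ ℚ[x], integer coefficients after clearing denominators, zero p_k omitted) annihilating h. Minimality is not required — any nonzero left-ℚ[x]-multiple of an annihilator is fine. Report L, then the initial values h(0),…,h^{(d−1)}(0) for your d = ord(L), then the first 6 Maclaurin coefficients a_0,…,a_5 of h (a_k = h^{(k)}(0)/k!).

L = 17·Dx - 8·Dx^2 + Dx^3  (order 3).
h: a_k = 0, -2, -4, -5, -13/3, -161/60, …
ICs: h(0) = 0, h′(0) = -2, h′′(0) = -8.

f: a_k = 2, 8, 16, 64/3, 64/3, 256/15, …
g: a_k = -1, 0, 1/2, 0, -1/24, 0, …
Product ⇒ symmetric product L₀, ord ≤ 2.
h=∫h₀ ⇒ L = L₀·Dx.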